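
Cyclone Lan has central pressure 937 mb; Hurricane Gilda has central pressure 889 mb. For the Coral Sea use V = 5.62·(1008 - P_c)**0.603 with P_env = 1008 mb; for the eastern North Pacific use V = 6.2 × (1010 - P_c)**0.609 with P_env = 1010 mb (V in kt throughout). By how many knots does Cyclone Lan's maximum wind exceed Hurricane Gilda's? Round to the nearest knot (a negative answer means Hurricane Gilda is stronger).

-42 kt

Cyclone Lan: ΔP = 71; V ≈ 5.62 × 71^0.603 ≈ 73.46 kt.
Hurricane Gilda: ΔP = 121; V ≈ 6.2 × 121^0.609 ≈ 115.03 kt.
Difference ≈ 73.46 − 115.03 = -41.57 → -42 kt.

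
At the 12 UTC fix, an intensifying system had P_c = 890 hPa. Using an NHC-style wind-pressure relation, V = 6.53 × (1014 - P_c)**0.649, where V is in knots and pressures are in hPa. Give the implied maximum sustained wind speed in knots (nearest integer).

149 kt

ΔP = 1014 − 890 = 124 hPa.
124^0.649 ≈ 22.837.
V ≈ 6.53 × 22.837 ≈ 149.1 kt.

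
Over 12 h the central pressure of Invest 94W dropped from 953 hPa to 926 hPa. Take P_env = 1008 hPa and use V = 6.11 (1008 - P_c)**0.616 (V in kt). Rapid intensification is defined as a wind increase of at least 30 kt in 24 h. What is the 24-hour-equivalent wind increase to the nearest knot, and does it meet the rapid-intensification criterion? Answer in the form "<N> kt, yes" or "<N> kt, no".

V₁: ΔP = 55, V ≈ 6.11 × 55^0.616 ≈ 72.13 kt.
V₂: ΔP = 82, V ≈ 6.11 × 82^0.616 ≈ 92.25 kt.
ΔV over 12 h = 20.12 kt → 24 h equivalent = 20.12 × 24/12 ≈ 40.24 kt.
40 kt ≥ 30 kt ⇒ rapid intensification.

40 kt, yes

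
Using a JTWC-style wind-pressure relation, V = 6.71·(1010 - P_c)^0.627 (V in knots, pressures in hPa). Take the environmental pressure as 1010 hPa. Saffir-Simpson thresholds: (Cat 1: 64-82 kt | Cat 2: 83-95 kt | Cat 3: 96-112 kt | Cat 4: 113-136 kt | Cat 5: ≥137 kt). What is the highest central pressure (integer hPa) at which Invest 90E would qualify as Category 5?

887 hPa

Category 5 begins at V = 137 kt.
Required ΔP = (137/6.71)^(1/0.627) = 20.417^1.595 ≈ 122.83 hPa.
P_c ≤ 1010 − 122.83 = 887.17, so the highest integer P_c is 887 hPa.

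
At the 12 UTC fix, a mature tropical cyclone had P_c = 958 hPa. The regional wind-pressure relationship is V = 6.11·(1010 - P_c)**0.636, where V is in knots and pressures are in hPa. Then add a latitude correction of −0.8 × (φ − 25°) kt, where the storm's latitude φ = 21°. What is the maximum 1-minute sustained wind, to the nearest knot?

79 kt

ΔP = 1010 − 958 = 52 hPa.
52^0.636 ≈ 12.342.
V ≈ 6.11 × 12.342 ≈ 75.4 kt.
Latitude correction: −0.8 × (21 − 25) = 3.2 kt.
Corrected V ≈ 78.6 kt → 79 kt.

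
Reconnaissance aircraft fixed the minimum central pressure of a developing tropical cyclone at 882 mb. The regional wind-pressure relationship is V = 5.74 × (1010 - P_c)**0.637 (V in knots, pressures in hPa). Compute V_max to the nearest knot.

ΔP = 1010 − 882 = 128 mb.
128^0.637 ≈ 21.993.
V ≈ 5.74 × 21.993 ≈ 126.2 kt.

126 kt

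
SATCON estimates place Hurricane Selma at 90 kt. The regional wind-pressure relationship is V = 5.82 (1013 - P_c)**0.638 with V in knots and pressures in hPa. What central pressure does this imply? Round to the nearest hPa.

ΔP = (V / 5.82)^(1/0.638) = (90/5.82)^1.567.
90/5.82 = 15.464; 15.464^1.567 ≈ 73.14 hPa.
P_c = 1013 − 73.14 = 939.86 ≈ 940 hPa.

940 hPa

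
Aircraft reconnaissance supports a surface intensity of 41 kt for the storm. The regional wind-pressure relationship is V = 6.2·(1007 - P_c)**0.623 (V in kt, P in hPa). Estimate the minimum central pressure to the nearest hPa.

ΔP = (V / 6.2)^(1/0.623) = (41/6.2)^1.605.
41/6.2 = 6.613; 6.613^1.605 ≈ 20.74 hPa.
P_c = 1007 − 20.74 = 986.26 ≈ 986 hPa.

986 hPa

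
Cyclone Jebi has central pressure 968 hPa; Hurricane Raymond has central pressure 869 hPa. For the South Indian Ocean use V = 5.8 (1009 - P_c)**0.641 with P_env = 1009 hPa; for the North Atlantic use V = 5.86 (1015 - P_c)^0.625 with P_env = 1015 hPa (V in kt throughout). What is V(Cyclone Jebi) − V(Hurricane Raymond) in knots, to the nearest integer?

Cyclone Jebi: ΔP = 41; V ≈ 5.8 × 41^0.641 ≈ 62.69 kt.
Hurricane Raymond: ΔP = 146; V ≈ 5.86 × 146^0.625 ≈ 132.01 kt.
Difference ≈ 62.69 − 132.01 = -69.32 → -69 kt.

-69 kt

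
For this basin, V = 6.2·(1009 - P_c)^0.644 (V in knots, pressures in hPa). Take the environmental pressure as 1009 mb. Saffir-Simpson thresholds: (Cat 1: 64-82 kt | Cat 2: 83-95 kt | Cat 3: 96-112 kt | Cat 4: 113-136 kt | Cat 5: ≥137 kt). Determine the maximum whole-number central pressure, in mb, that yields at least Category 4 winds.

Category 4 begins at V = 113 kt.
Required ΔP = (113/6.2)^(1/0.644) = 18.226^1.553 ≈ 90.70 mb.
P_c ≤ 1009 − 90.70 = 918.30, so the highest integer P_c is 918 mb.

918 mb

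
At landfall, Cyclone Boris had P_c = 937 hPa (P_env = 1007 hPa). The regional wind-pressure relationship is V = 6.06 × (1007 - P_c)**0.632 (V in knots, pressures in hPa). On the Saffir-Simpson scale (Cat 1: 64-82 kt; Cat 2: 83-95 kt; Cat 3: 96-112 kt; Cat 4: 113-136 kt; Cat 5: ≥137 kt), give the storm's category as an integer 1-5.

ΔP = 1007 − 937 = 70 hPa.
V ≈ 6.06 × 70^0.632 = 6.06 × 14.66 ≈ 89 kt.
89 kt falls in the Category 2 band.

2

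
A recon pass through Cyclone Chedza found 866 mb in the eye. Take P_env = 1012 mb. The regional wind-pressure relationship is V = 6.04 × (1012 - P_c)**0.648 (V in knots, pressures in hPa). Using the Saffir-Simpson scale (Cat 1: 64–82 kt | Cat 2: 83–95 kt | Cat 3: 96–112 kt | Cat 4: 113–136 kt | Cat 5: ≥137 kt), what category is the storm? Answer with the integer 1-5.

5

ΔP = 1012 − 866 = 146 mb.
V ≈ 6.04 × 146^0.648 = 6.04 × 25.26 ≈ 153 kt.
153 kt falls in the Category 5 band.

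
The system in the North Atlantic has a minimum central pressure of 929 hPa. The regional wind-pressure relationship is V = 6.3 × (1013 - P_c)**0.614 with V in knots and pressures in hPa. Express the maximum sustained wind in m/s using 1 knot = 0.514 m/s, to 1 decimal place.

ΔP = 1013 − 929 = 84 hPa.
V ≈ 6.3 × 84^0.614 = 6.3 × 15.188 ≈ 95.686 kt.
95.686 × 0.514 ≈ 49.18 m/s → 49.2 m/s.

49.2 m/s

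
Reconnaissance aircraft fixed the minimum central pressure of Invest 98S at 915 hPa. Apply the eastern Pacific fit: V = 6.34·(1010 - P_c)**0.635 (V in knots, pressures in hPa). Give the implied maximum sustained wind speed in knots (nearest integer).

114 kt

ΔP = 1010 − 915 = 95 hPa.
95^0.635 ≈ 18.024.
V ≈ 6.34 × 18.024 ≈ 114.3 kt.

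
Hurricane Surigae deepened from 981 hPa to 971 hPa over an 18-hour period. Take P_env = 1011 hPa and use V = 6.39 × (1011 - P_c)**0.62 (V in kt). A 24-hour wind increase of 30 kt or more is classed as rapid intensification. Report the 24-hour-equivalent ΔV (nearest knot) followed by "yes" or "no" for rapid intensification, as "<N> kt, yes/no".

V₁: ΔP = 30, V ≈ 6.39 × 30^0.62 ≈ 52.64 kt.
V₂: ΔP = 40, V ≈ 6.39 × 40^0.62 ≈ 62.92 kt.
ΔV over 18 h = 10.28 kt → 24 h equivalent = 10.28 × 24/18 ≈ 13.71 kt.
14 kt < 30 kt ⇒ not rapid intensification.

14 kt, no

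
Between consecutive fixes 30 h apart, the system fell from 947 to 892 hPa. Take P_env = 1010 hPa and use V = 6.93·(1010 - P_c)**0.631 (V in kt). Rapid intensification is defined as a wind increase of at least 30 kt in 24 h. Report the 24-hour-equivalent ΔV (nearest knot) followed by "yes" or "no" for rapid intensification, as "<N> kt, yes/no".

37 kt, yes

V₁: ΔP = 63, V ≈ 6.93 × 63^0.631 ≈ 94.65 kt.
V₂: ΔP = 118, V ≈ 6.93 × 118^0.631 ≈ 140.63 kt.
ΔV over 30 h = 45.98 kt → 24 h equivalent = 45.98 × 24/30 ≈ 36.78 kt.
37 kt ≥ 30 kt ⇒ rapid intensification.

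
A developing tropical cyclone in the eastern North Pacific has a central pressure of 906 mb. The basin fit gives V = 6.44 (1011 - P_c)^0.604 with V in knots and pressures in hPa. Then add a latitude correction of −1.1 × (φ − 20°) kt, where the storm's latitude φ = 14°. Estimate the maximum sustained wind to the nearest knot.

114 kt

ΔP = 1011 − 906 = 105 mb.
105^0.604 ≈ 16.626.
V ≈ 6.44 × 16.626 ≈ 107.1 kt.
Latitude correction: −1.1 × (14 − 20) = 6.6 kt.
Corrected V ≈ 113.7 kt → 114 kt.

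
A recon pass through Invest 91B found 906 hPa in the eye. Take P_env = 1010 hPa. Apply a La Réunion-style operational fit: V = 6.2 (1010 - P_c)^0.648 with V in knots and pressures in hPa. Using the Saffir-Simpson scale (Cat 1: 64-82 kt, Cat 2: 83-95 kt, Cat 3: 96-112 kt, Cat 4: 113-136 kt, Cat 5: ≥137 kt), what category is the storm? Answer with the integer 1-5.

ΔP = 1010 − 906 = 104 hPa.
V ≈ 6.2 × 104^0.648 = 6.2 × 20.28 ≈ 126 kt.
126 kt falls in the Category 4 band.

4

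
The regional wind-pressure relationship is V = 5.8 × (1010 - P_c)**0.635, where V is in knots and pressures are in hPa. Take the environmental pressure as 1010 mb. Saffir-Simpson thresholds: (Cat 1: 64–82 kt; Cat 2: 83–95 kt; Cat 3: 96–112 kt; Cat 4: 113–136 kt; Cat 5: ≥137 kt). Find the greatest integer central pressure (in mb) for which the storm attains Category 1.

Category 1 begins at V = 64 kt.
Required ΔP = (64/5.8)^(1/0.635) = 11.034^1.575 ≈ 43.87 mb.
P_c ≤ 1010 − 43.87 = 966.13, so the highest integer P_c is 966 mb.

966 mb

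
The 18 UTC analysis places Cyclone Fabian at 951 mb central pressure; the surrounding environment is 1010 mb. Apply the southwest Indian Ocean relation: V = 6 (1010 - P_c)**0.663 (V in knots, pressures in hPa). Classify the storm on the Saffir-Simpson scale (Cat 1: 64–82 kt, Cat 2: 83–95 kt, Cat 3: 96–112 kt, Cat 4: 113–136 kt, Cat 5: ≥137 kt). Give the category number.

ΔP = 1010 − 951 = 59 mb.
V ≈ 6 × 59^0.663 = 6 × 14.93 ≈ 90 kt.
90 kt falls in the Category 2 band.

2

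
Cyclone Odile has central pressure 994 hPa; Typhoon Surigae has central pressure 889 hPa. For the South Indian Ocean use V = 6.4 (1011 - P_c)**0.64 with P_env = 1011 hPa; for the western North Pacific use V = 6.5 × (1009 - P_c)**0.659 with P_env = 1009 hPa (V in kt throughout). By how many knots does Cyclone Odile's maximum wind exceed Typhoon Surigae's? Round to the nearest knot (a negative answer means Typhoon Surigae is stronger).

-113 kt

Cyclone Odile: ΔP = 17; V ≈ 6.4 × 17^0.64 ≈ 39.23 kt.
Typhoon Surigae: ΔP = 120; V ≈ 6.5 × 120^0.659 ≈ 152.44 kt.
Difference ≈ 39.23 − 152.44 = -113.21 → -113 kt.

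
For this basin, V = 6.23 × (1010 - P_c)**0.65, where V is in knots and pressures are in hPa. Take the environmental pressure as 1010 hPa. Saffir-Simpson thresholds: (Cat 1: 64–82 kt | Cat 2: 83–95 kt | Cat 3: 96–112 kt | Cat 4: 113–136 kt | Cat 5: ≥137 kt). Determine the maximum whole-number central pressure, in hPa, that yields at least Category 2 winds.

Category 2 begins at V = 83 kt.
Required ΔP = (83/6.23)^(1/0.65) = 13.323^1.538 ≈ 53.72 hPa.
P_c ≤ 1010 − 53.72 = 956.28, so the highest integer P_c is 956 hPa.

956 hPa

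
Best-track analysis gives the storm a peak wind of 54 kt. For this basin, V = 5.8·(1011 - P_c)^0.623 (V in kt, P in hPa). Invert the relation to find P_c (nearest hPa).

ΔP = (V / 5.8)^(1/0.623) = (54/5.8)^1.605.
54/5.8 = 9.310; 9.310^1.605 ≈ 35.92 hPa.
P_c = 1011 − 35.92 = 975.08 ≈ 975 hPa.

975 hPa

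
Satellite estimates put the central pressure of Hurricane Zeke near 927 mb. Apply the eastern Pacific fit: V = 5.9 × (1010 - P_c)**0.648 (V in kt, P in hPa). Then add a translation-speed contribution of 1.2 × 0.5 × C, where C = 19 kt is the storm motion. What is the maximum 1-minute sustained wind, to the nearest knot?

ΔP = 1010 − 927 = 83 mb.
83^0.648 ≈ 17.521.
V ≈ 5.9 × 17.521 ≈ 103.4 kt.
Translation term: 1.2 × 0.5 × 19 = 11.4 kt.
Corrected V ≈ 114.8 kt → 115 kt.

115 kt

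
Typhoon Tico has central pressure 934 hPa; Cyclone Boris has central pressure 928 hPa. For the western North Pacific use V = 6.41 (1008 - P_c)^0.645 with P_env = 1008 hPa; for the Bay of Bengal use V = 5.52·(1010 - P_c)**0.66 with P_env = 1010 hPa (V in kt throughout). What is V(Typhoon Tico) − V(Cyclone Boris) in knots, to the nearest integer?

2 kt

Typhoon Tico: ΔP = 74; V ≈ 6.41 × 74^0.645 ≈ 102.92 kt.
Cyclone Boris: ΔP = 82; V ≈ 5.52 × 82^0.66 ≈ 101.17 kt.
Difference ≈ 102.92 − 101.17 = 1.75 → 2 kt.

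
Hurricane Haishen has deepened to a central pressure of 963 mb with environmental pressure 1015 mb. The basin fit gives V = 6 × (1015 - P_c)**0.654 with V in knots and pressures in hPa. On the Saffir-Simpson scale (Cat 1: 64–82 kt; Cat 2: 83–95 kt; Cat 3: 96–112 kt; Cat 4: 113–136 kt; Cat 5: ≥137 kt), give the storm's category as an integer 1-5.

ΔP = 1015 − 963 = 52 mb.
V ≈ 6 × 52^0.654 = 6 × 13.25 ≈ 80 kt.
80 kt falls in the Category 1 band.

1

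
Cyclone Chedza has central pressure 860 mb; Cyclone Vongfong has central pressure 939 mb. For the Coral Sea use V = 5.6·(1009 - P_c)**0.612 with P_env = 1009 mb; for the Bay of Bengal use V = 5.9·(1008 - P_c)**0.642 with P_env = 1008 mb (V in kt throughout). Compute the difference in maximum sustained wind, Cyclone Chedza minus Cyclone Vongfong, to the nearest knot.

30 kt

Cyclone Chedza: ΔP = 149; V ≈ 5.6 × 149^0.612 ≈ 119.72 kt.
Cyclone Vongfong: ΔP = 69; V ≈ 5.9 × 69^0.642 ≈ 89.41 kt.
Difference ≈ 119.72 − 89.41 = 30.31 → 30 kt.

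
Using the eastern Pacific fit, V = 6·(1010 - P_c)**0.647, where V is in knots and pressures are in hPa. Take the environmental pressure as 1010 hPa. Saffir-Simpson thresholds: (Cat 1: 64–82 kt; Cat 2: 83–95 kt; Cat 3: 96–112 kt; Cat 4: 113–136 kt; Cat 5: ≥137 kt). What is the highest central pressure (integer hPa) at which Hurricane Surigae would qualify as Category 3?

Category 3 begins at V = 96 kt.
Required ΔP = (96/6)^(1/0.647) = 16.000^1.546 ≈ 72.62 hPa.
P_c ≤ 1010 − 72.62 = 937.38, so the highest integer P_c is 937 hPa.

937 hPa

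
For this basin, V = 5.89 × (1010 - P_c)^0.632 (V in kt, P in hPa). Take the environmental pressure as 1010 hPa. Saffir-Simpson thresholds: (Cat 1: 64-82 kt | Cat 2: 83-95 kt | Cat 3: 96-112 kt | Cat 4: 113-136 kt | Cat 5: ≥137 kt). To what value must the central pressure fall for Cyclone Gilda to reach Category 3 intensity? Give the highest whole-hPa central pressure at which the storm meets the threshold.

Category 3 begins at V = 96 kt.
Required ΔP = (96/5.89)^(1/0.632) = 16.299^1.582 ≈ 82.79 hPa.
P_c ≤ 1010 − 82.79 = 927.21, so the highest integer P_c is 927 hPa.

927 hPa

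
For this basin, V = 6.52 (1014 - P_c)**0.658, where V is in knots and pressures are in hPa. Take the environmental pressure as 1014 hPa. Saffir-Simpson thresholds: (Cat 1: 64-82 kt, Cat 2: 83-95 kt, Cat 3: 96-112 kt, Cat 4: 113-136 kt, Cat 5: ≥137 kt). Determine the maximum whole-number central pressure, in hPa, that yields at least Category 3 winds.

Category 3 begins at V = 96 kt.
Required ΔP = (96/6.52)^(1/0.658) = 14.724^1.520 ≈ 59.58 hPa.
P_c ≤ 1014 − 59.58 = 954.42, so the highest integer P_c is 954 hPa.

954 hPa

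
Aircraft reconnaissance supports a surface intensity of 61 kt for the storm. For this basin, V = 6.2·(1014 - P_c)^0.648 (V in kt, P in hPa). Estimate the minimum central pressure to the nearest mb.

980 mb

ΔP = (V / 6.2)^(1/0.648) = (61/6.2)^1.543.
61/6.2 = 9.839; 9.839^1.543 ≈ 34.07 mb.
P_c = 1014 − 34.07 = 979.93 ≈ 980 mb.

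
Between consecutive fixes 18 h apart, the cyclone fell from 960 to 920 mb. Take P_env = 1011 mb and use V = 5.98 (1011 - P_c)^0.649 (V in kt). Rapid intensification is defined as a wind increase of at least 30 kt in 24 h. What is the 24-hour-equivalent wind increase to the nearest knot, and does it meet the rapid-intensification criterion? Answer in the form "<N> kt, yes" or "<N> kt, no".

47 kt, yes

V₁: ΔP = 51, V ≈ 5.98 × 51^0.649 ≈ 76.72 kt.
V₂: ΔP = 91, V ≈ 5.98 × 91^0.649 ≈ 111.72 kt.
ΔV over 18 h = 35.00 kt → 24 h equivalent = 35.00 × 24/18 ≈ 46.67 kt.
47 kt ≥ 30 kt ⇒ rapid intensification.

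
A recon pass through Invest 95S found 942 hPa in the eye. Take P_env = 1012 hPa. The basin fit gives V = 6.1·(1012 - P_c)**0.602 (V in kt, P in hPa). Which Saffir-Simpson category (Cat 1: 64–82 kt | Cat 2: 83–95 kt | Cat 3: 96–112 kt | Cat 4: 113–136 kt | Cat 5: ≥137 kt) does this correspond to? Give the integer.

1

ΔP = 1012 − 942 = 70 hPa.
V ≈ 6.1 × 70^0.602 = 6.1 × 12.90 ≈ 79 kt.
79 kt falls in the Category 1 band.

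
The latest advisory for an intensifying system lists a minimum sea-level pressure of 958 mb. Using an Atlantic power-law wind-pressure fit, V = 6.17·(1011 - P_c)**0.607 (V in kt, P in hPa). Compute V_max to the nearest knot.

69 kt

ΔP = 1011 − 958 = 53 mb.
53^0.607 ≈ 11.134.
V ≈ 6.17 × 11.134 ≈ 68.7 kt.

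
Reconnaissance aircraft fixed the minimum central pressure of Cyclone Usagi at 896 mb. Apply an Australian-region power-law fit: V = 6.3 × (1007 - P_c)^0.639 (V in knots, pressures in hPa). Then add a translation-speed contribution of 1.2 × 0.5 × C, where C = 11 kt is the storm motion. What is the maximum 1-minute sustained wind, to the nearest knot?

ΔP = 1007 − 896 = 111 mb.
111^0.639 ≈ 20.275.
V ≈ 6.3 × 20.275 ≈ 127.7 kt.
Translation term: 1.2 × 0.5 × 11 = 6.6 kt.
Corrected V ≈ 134.3 kt → 134 kt.

134 kt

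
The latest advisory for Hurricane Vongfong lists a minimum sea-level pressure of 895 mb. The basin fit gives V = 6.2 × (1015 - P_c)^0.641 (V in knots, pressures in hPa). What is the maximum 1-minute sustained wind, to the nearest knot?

ΔP = 1015 − 895 = 120 mb.
120^0.641 ≈ 21.516.
V ≈ 6.2 × 21.516 ≈ 133.4 kt.

133 kt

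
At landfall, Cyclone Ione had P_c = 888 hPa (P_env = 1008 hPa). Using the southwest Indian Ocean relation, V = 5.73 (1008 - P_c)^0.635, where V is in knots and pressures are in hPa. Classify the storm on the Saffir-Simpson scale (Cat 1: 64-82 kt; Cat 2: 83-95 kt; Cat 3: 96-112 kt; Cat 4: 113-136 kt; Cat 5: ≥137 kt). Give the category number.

ΔP = 1008 − 888 = 120 hPa.
V ≈ 5.73 × 120^0.635 = 5.73 × 20.91 ≈ 120 kt.
120 kt falls in the Category 4 band.

4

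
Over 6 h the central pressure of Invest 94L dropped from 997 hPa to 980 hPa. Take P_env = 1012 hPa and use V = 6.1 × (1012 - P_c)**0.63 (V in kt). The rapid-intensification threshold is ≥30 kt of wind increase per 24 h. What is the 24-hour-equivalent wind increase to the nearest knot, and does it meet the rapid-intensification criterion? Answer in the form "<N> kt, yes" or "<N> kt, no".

82 kt, yes

V₁: ΔP = 15, V ≈ 6.1 × 15^0.63 ≈ 33.59 kt.
V₂: ΔP = 32, V ≈ 6.1 × 32^0.63 ≈ 54.15 kt.
ΔV over 6 h = 20.56 kt → 24 h equivalent = 20.56 × 24/6 ≈ 82.24 kt.
82 kt ≥ 30 kt ⇒ rapid intensification.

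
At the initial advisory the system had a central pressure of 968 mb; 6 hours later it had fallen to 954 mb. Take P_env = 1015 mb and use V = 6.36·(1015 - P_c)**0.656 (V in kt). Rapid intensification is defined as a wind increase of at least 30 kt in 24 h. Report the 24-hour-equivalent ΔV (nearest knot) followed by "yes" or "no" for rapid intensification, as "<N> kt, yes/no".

V₁: ΔP = 47, V ≈ 6.36 × 47^0.656 ≈ 79.50 kt.
V₂: ΔP = 61, V ≈ 6.36 × 61^0.656 ≈ 94.33 kt.
ΔV over 6 h = 14.83 kt → 24 h equivalent = 14.83 × 24/6 ≈ 59.32 kt.
59 kt ≥ 30 kt ⇒ rapid intensification.

59 kt, yes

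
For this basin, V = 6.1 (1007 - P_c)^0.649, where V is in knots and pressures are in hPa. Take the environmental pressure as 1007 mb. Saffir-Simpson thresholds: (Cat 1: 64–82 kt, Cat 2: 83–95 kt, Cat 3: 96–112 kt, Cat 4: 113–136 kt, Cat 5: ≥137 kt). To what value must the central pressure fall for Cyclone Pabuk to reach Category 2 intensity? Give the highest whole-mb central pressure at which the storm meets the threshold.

Category 2 begins at V = 83 kt.
Required ΔP = (83/6.1)^(1/0.649) = 13.607^1.541 ≈ 55.84 mb.
P_c ≤ 1007 − 55.84 = 951.16, so the highest integer P_c is 951 mb.

951 mb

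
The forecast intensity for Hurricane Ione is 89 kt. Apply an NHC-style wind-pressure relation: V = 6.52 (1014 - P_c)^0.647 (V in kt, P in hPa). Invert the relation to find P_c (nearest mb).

957 mb

ΔP = (V / 6.52)^(1/0.647) = (89/6.52)^1.546.
89/6.52 = 13.650; 13.650^1.546 ≈ 56.82 mb.
P_c = 1014 − 56.82 = 957.18 ≈ 957 mb.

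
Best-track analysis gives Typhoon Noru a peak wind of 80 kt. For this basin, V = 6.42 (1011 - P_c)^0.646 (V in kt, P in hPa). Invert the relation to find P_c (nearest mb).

961 mb

ΔP = (V / 6.42)^(1/0.646) = (80/6.42)^1.548.
80/6.42 = 12.461; 12.461^1.548 ≈ 49.65 mb.
P_c = 1011 − 49.65 = 961.35 ≈ 961 mb.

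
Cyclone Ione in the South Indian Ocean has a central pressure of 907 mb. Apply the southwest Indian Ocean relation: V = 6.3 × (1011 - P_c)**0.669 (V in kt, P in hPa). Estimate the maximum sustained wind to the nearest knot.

141 kt

ΔP = 1011 − 907 = 104 mb.
104^0.669 ≈ 22.356.
V ≈ 6.3 × 22.356 ≈ 140.8 kt.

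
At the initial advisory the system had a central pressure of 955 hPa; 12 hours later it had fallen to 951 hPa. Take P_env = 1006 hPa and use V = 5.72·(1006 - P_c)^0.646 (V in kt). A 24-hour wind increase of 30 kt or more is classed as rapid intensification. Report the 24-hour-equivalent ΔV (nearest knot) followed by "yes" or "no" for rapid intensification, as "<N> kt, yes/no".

7 kt, no

V₁: ΔP = 51, V ≈ 5.72 × 51^0.646 ≈ 72.52 kt.
V₂: ΔP = 55, V ≈ 5.72 × 55^0.646 ≈ 76.15 kt.
ΔV over 12 h = 3.63 kt → 24 h equivalent = 3.63 × 24/12 ≈ 7.26 kt.
7 kt < 30 kt ⇒ not rapid intensification.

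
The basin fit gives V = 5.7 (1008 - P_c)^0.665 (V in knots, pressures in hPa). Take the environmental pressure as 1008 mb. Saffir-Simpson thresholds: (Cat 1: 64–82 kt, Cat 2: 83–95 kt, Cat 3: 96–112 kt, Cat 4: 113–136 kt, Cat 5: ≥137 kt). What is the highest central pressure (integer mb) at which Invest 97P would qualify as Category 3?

938 mb

Category 3 begins at V = 96 kt.
Required ΔP = (96/5.7)^(1/0.665) = 16.842^1.504 ≈ 69.86 mb.
P_c ≤ 1008 − 69.86 = 938.14, so the highest integer P_c is 938 mb.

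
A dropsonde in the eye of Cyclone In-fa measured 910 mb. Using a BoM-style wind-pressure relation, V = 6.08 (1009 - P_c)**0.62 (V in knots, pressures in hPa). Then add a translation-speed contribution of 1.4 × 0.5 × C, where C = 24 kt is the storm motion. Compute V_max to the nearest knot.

ΔP = 1009 − 910 = 99 mb.
99^0.62 ≈ 17.270.
V ≈ 6.08 × 17.270 ≈ 105.0 kt.
Translation term: 1.4 × 0.5 × 24 = 16.8 kt.
Corrected V ≈ 121.8 kt → 122 kt.

122 kt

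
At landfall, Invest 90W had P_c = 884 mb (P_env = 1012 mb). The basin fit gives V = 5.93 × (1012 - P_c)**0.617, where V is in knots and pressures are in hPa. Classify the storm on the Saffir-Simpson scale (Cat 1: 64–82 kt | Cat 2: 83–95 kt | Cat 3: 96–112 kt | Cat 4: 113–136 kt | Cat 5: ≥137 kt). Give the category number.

4

ΔP = 1012 − 884 = 128 mb.
V ≈ 5.93 × 128^0.617 = 5.93 × 19.96 ≈ 118 kt.
118 kt falls in the Category 4 band.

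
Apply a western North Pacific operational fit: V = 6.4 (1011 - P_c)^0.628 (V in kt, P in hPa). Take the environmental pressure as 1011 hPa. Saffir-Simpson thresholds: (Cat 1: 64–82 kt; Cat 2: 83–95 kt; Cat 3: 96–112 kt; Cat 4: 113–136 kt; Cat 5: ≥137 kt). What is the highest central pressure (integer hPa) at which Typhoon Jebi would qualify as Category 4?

Category 4 begins at V = 113 kt.
Required ΔP = (113/6.4)^(1/0.628) = 17.656^1.592 ≈ 96.72 hPa.
P_c ≤ 1011 − 96.72 = 914.28, so the highest integer P_c is 914 hPa.

914 hPa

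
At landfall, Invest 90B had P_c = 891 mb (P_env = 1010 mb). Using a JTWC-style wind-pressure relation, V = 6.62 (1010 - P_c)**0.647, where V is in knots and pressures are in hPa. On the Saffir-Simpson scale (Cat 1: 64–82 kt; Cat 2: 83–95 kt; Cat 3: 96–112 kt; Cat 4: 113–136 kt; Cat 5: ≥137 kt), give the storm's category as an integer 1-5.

5

ΔP = 1010 − 891 = 119 mb.
V ≈ 6.62 × 119^0.647 = 6.62 × 22.02 ≈ 146 kt.
146 kt falls in the Category 5 band.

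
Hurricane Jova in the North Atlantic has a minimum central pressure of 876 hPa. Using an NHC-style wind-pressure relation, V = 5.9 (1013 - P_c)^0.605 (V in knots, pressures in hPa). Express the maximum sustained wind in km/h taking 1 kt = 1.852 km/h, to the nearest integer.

214 km/h

ΔP = 1013 − 876 = 137 hPa.
V ≈ 5.9 × 137^0.605 = 5.9 × 19.621 ≈ 115.763 kt.
115.763 × 1.852 ≈ 214.39 km/h → 214 km/h.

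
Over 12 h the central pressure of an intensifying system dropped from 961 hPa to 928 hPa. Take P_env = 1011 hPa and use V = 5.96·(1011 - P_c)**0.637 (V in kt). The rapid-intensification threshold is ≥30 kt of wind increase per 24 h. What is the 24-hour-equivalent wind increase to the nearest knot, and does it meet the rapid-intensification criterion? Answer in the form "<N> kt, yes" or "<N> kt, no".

V₁: ΔP = 50, V ≈ 5.96 × 50^0.637 ≈ 72.03 kt.
V₂: ΔP = 83, V ≈ 5.96 × 83^0.637 ≈ 99.47 kt.
ΔV over 12 h = 27.44 kt → 24 h equivalent = 27.44 × 24/12 ≈ 54.88 kt.
55 kt ≥ 30 kt ⇒ rapid intensification.

55 kt, yes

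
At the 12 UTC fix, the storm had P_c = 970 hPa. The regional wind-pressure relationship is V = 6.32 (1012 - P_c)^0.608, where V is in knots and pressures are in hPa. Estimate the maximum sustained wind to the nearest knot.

ΔP = 1012 − 970 = 42 hPa.
42^0.608 ≈ 9.704.
V ≈ 6.32 × 9.704 ≈ 61.3 kt.

61 kt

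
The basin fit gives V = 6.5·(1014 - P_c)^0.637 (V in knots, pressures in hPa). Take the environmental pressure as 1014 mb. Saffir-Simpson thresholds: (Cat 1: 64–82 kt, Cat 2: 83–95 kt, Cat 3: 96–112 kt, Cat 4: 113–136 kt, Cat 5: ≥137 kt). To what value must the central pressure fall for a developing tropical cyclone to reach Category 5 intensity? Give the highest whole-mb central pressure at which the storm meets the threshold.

Category 5 begins at V = 137 kt.
Required ΔP = (137/6.5)^(1/0.637) = 21.077^1.570 ≈ 119.73 mb.
P_c ≤ 1014 − 119.73 = 894.27, so the highest integer P_c is 894 mb.

894 mb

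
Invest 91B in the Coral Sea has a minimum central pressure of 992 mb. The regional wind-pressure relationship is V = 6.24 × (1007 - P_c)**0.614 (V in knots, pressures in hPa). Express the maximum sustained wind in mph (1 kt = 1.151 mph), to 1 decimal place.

37.9 mph

ΔP = 1007 − 992 = 15 mb.
V ≈ 6.24 × 15^0.614 = 6.24 × 5.274 ≈ 32.908 kt.
32.908 × 1.151 ≈ 37.88 mph → 37.9 mph.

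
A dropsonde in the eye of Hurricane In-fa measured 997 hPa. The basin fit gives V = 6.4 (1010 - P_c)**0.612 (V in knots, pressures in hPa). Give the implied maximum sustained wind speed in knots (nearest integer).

ΔP = 1010 − 997 = 13 hPa.
13^0.612 ≈ 4.805.
V ≈ 6.4 × 4.805 ≈ 30.8 kt.

31 kt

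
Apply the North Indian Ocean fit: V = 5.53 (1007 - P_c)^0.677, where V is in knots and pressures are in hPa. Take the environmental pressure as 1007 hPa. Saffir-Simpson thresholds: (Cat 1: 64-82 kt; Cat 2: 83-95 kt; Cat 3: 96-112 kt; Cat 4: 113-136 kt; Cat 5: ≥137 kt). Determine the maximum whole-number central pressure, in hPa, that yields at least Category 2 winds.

952 hPa

Category 2 begins at V = 83 kt.
Required ΔP = (83/5.53)^(1/0.677) = 15.009^1.477 ≈ 54.65 hPa.
P_c ≤ 1007 − 54.65 = 952.35, so the highest integer P_c is 952 hPa.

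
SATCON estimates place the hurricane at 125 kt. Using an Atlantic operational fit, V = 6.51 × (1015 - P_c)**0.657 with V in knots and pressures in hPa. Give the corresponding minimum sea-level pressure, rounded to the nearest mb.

ΔP = (V / 6.51)^(1/0.657) = (125/6.51)^1.522.
125/6.51 = 19.201; 19.201^1.522 ≈ 89.81 mb.
P_c = 1015 − 89.81 = 925.19 ≈ 925 mb.

925 mb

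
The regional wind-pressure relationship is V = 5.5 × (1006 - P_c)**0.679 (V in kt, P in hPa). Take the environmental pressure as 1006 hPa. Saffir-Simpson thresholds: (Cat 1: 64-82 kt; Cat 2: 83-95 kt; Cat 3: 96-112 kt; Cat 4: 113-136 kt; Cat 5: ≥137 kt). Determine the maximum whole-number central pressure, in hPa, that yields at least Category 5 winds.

892 hPa

Category 5 begins at V = 137 kt.
Required ΔP = (137/5.5)^(1/0.679) = 24.909^1.473 ≈ 113.89 hPa.
P_c ≤ 1006 − 113.89 = 892.11, so the highest integer P_c is 892 hPa.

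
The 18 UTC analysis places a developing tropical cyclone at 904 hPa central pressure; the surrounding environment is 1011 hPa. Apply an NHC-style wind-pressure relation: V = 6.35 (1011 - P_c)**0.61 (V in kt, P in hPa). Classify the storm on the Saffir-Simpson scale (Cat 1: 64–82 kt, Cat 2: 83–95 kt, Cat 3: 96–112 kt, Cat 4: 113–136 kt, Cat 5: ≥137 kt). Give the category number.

3

ΔP = 1011 − 904 = 107 hPa.
V ≈ 6.35 × 107^0.61 = 6.35 × 17.30 ≈ 110 kt.
110 kt falls in the Category 3 band.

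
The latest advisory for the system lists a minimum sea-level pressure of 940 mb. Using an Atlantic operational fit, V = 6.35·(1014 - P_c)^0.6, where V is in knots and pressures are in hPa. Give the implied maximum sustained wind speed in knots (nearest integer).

84 kt

ΔP = 1014 − 940 = 74 mb.
74^0.6 ≈ 13.229.
V ≈ 6.35 × 13.229 ≈ 84.0 kt.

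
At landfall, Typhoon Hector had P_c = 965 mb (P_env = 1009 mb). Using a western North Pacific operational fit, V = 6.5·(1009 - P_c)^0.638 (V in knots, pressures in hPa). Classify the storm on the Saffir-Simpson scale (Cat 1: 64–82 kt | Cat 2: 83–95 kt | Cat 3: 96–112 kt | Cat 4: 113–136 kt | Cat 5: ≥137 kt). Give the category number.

1

ΔP = 1009 − 965 = 44 mb.
V ≈ 6.5 × 44^0.638 = 6.5 × 11.18 ≈ 73 kt.
73 kt falls in the Category 1 band.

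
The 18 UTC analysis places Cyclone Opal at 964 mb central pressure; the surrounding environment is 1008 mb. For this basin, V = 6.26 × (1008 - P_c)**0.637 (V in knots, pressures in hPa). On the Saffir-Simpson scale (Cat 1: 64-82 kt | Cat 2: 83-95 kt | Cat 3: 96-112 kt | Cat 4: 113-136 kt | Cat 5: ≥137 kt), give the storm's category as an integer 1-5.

1

ΔP = 1008 − 964 = 44 mb.
V ≈ 6.26 × 44^0.637 = 6.26 × 11.14 ≈ 70 kt.
70 kt falls in the Category 1 band.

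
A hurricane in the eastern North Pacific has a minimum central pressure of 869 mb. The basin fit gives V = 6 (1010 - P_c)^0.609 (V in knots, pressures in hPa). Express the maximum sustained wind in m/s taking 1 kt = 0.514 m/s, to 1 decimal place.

62.8 m/s

ΔP = 1010 − 869 = 141 mb.
V ≈ 6 × 141^0.609 = 6 × 20.365 ≈ 122.187 kt.
122.187 × 0.514 ≈ 62.80 m/s → 62.8 m/s.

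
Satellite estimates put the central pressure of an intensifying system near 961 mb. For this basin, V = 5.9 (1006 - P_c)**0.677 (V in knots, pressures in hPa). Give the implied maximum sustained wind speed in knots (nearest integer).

ΔP = 1006 − 961 = 45 mb.
45^0.677 ≈ 13.159.
V ≈ 5.9 × 13.159 ≈ 77.6 kt.

78 kt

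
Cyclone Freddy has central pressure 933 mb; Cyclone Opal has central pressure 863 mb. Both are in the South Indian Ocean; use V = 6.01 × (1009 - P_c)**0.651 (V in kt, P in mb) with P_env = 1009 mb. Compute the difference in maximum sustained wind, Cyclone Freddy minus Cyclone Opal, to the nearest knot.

-53 kt

Cyclone Freddy: ΔP = 76; V ≈ 6.01 × 76^0.651 ≈ 100.76 kt.
Cyclone Opal: ΔP = 146; V ≈ 6.01 × 146^0.651 ≈ 154.12 kt.
Difference ≈ 100.76 − 154.12 = -53.36 → -53 kt.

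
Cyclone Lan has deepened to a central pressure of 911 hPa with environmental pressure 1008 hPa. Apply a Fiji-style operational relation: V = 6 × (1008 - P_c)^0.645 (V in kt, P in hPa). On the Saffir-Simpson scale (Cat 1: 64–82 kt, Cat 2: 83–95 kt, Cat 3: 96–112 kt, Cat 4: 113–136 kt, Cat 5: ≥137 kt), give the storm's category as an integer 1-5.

ΔP = 1008 − 911 = 97 hPa.
V ≈ 6 × 97^0.645 = 6 × 19.12 ≈ 115 kt.
115 kt falls in the Category 4 band.

4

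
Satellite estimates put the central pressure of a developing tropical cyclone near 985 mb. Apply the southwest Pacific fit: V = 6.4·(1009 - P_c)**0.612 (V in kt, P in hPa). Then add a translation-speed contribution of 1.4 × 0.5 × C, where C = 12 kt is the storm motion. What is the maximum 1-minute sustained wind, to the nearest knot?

ΔP = 1009 − 985 = 24 mb.
24^0.612 ≈ 6.993.
V ≈ 6.4 × 6.993 ≈ 44.8 kt.
Translation term: 1.4 × 0.5 × 12 = 8.4 kt.
Corrected V ≈ 53.2 kt → 53 kt.

53 kt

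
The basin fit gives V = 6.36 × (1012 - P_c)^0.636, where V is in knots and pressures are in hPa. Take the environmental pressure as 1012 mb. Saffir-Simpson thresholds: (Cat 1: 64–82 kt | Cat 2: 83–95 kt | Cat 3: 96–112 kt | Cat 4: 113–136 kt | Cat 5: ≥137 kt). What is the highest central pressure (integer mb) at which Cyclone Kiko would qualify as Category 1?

Category 1 begins at V = 64 kt.
Required ΔP = (64/6.36)^(1/0.636) = 10.063^1.572 ≈ 37.72 mb.
P_c ≤ 1012 − 37.72 = 974.28, so the highest integer P_c is 974 mb.

974 mb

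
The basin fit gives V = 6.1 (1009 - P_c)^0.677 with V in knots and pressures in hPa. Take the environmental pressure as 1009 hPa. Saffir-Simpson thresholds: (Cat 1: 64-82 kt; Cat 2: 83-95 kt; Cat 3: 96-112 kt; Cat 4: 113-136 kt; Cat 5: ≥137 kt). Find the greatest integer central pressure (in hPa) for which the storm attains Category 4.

934 hPa

Category 4 begins at V = 113 kt.
Required ΔP = (113/6.1)^(1/0.677) = 18.525^1.477 ≈ 74.58 hPa.
P_c ≤ 1009 − 74.58 = 934.42, so the highest integer P_c is 934 hPa.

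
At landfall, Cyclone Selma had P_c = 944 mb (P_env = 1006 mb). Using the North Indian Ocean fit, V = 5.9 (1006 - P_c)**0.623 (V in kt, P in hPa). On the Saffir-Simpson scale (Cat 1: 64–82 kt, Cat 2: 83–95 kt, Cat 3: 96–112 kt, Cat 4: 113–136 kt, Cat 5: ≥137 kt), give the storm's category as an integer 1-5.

1

ΔP = 1006 − 944 = 62 mb.
V ≈ 5.9 × 62^0.623 = 5.9 × 13.08 ≈ 77 kt.
77 kt falls in the Category 1 band.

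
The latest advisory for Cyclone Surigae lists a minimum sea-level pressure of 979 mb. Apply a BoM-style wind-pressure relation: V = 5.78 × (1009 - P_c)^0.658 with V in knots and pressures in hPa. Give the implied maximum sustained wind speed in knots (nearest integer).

54 kt

ΔP = 1009 − 979 = 30 mb.
30^0.658 ≈ 9.374.
V ≈ 5.78 × 9.374 ≈ 54.2 kt.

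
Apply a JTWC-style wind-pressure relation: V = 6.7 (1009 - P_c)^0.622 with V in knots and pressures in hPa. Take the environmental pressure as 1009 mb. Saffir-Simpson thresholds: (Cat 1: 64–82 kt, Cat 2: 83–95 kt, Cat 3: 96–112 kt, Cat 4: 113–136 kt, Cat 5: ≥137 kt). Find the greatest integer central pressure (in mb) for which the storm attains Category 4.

Category 4 begins at V = 113 kt.
Required ΔP = (113/6.7)^(1/0.622) = 16.866^1.608 ≈ 93.90 mb.
P_c ≤ 1009 − 93.90 = 915.10, so the highest integer P_c is 915 mb.

915 mb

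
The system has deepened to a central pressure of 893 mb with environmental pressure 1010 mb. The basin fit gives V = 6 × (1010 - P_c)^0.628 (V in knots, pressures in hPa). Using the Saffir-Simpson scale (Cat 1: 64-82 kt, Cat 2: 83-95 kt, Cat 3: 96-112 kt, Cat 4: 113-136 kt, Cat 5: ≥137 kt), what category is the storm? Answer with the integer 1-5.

ΔP = 1010 − 893 = 117 mb.
V ≈ 6 × 117^0.628 = 6 × 19.90 ≈ 119 kt.
119 kt falls in the Category 4 band.

4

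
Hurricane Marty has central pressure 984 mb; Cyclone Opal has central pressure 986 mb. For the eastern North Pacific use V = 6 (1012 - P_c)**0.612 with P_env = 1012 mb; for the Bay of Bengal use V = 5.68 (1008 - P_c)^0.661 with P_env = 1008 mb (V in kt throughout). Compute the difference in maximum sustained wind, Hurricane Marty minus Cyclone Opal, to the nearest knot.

2 kt

Hurricane Marty: ΔP = 28; V ≈ 6 × 28^0.612 ≈ 46.11 kt.
Cyclone Opal: ΔP = 22; V ≈ 5.68 × 22^0.661 ≈ 43.82 kt.
Difference ≈ 46.11 − 43.82 = 2.29 → 2 kt.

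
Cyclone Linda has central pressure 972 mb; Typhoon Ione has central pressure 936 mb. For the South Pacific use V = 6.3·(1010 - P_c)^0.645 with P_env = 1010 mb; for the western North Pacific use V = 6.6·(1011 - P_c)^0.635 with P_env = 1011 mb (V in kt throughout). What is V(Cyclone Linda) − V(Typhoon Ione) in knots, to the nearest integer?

-37 kt

Cyclone Linda: ΔP = 38; V ≈ 6.3 × 38^0.645 ≈ 65.81 kt.
Typhoon Ione: ΔP = 75; V ≈ 6.6 × 75^0.635 ≈ 102.38 kt.
Difference ≈ 65.81 − 102.38 = -36.57 → -37 kt.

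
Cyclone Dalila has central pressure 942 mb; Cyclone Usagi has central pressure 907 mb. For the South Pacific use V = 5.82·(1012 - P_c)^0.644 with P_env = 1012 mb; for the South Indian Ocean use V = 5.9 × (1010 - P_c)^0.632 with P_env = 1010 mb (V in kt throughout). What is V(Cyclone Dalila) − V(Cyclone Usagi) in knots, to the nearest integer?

Cyclone Dalila: ΔP = 70; V ≈ 5.82 × 70^0.644 ≈ 89.78 kt.
Cyclone Usagi: ΔP = 103; V ≈ 5.9 × 103^0.632 ≈ 110.40 kt.
Difference ≈ 89.78 − 110.40 = -20.62 → -21 kt.

-21 kt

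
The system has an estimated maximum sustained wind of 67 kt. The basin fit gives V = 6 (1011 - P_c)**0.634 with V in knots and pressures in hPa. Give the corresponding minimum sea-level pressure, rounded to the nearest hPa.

ΔP = (V / 6)^(1/0.634) = (67/6)^1.577.
67/6 = 11.167; 11.167^1.577 ≈ 44.97 hPa.
P_c = 1011 − 44.97 = 966.03 ≈ 966 hPa.

966 hPa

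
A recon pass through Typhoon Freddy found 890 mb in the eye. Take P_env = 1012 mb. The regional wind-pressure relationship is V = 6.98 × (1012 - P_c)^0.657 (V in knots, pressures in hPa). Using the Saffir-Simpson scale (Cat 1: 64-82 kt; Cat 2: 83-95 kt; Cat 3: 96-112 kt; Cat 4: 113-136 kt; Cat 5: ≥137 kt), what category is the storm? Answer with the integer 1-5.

ΔP = 1012 − 890 = 122 mb.
V ≈ 6.98 × 122^0.657 = 6.98 × 23.48 ≈ 164 kt.
164 kt falls in the Category 5 band.

5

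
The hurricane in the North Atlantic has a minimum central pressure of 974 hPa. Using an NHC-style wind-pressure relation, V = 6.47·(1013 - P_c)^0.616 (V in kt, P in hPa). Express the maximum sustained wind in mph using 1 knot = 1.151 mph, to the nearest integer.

71 mph

ΔP = 1013 − 974 = 39 hPa.
V ≈ 6.47 × 39^0.616 = 6.47 × 9.552 ≈ 61.802 kt.
61.802 × 1.151 ≈ 71.13 mph → 71 mph.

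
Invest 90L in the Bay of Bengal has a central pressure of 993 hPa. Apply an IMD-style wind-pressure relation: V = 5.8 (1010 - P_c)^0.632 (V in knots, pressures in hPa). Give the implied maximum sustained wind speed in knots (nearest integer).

35 kt

ΔP = 1010 − 993 = 17 hPa.
17^0.632 ≈ 5.993.
V ≈ 5.8 × 5.993 ≈ 34.8 kt.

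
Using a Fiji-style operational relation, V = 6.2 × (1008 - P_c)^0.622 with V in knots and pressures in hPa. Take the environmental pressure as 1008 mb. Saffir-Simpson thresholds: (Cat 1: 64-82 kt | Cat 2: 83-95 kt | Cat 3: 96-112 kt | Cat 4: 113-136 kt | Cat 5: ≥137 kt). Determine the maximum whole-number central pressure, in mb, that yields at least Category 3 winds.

Category 3 begins at V = 96 kt.
Required ΔP = (96/6.2)^(1/0.622) = 15.484^1.608 ≈ 81.84 mb.
P_c ≤ 1008 − 81.84 = 926.16, so the highest integer P_c is 926 mb.

926 mb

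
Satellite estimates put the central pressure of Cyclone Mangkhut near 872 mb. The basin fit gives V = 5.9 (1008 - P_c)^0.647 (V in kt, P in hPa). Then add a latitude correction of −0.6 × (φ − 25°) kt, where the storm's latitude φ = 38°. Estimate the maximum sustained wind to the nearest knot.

134 kt

ΔP = 1008 − 872 = 136 mb.
136^0.647 ≈ 24.010.
V ≈ 5.9 × 24.010 ≈ 141.7 kt.
Latitude correction: −0.6 × (38 − 25) = -7.8 kt.
Corrected V ≈ 133.9 kt → 134 kt.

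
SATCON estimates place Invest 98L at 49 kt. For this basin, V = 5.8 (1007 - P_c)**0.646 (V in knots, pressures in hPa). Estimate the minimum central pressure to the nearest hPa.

ΔP = (V / 5.8)^(1/0.646) = (49/5.8)^1.548.
49/5.8 = 8.448; 8.448^1.548 ≈ 27.20 hPa.
P_c = 1007 − 27.20 = 979.80 ≈ 980 hPa.

980 hPa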